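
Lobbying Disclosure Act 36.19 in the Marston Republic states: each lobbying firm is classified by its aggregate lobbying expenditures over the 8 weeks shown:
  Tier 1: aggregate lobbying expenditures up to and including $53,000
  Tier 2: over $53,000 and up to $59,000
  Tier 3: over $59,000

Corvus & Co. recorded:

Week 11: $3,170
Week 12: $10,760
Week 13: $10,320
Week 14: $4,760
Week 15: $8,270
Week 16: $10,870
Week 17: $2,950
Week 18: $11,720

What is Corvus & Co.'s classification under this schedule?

Aggregate lobbying expenditures: $3,170 + $10,760 + $10,320 + $4,760 + $8,270 + $10,870 + $2,950 + $11,720 = $62,820.
$62,820 > $59,000, so Tier 3 applies.

Tier 3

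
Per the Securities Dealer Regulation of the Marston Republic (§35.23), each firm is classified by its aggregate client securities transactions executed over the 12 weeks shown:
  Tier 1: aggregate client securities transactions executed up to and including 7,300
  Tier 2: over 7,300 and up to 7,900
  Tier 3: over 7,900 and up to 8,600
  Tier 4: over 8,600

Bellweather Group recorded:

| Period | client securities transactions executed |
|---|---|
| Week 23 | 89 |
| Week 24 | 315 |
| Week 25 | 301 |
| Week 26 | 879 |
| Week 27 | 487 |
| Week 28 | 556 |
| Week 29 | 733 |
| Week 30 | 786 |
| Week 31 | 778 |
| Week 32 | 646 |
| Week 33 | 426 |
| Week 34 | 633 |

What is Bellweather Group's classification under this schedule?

Aggregate client securities transactions executed: 89 + 315 + 301 + 879 + 487 + 556 + 733 + 786 + 778 + 646 + 426 + 633 = 6,629.
6,629 ≤ 7,300, so Tier 1 applies.

Tier 1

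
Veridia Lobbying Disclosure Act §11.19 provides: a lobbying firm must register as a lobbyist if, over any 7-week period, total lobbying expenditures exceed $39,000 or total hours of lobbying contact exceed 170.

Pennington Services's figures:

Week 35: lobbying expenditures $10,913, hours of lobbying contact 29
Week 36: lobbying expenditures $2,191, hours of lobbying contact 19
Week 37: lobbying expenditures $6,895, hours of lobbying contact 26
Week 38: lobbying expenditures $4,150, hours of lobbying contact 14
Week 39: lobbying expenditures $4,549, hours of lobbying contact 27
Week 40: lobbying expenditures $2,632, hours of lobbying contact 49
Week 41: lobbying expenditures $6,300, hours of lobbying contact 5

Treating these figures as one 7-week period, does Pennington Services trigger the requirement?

Total lobbying expenditures: $10,913 + $2,191 + $6,895 + $4,150 + $4,549 + $2,632 + $6,300 = $37,630 (≤ $39,000).
Total hours of lobbying contact: 29 + 19 + 26 + 14 + 27 + 49 + 5 = 169 (≤ 170).
The test is 'or': neither threshold is exceeded.

No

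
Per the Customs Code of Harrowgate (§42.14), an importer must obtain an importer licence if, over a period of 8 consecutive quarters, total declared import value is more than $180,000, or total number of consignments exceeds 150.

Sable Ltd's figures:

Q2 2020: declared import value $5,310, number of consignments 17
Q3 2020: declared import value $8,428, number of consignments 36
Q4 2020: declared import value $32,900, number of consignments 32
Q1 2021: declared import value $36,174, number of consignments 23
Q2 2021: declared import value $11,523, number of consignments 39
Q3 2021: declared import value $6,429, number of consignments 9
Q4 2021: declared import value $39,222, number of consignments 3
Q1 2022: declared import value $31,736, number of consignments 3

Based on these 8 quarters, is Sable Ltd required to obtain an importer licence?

Total declared import value: $5,310 + $8,428 + $32,900 + $36,174 + $11,523 + $6,429 + $39,222 + $31,736 = $171,722 (≤ $180,000).
Total number of consignments: 17 + 36 + 32 + 23 + 39 + 9 + 3 + 3 = 162 (> 150).
The test is 'or': at least one threshold is exceeded.

Yes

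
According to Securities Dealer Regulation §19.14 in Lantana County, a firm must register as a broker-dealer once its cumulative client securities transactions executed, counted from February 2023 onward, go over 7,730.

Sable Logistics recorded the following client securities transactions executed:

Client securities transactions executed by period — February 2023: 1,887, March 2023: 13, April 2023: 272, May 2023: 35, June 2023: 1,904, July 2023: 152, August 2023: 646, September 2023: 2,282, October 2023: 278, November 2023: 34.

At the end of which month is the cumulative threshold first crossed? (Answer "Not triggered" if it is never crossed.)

Not triggered

Through February 2023: 1,887
Through March 2023: 1,900
Through April 2023: 2,172
Through May 2023: 2,207
Through June 2023: 4,111
Through July 2023: 4,263
Through August 2023: 4,909
Through September 2023: 7,191
Through October 2023: 7,469
Through November 2023: 7,503
Final cumulative total 7,503 ≤ 7,730; the threshold is never exceeded.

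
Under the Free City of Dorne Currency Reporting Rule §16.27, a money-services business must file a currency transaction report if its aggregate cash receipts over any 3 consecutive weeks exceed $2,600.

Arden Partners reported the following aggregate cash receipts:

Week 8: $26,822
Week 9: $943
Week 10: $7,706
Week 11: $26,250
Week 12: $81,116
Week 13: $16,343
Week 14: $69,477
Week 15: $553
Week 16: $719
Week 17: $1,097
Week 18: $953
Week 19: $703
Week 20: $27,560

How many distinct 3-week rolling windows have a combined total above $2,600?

Week 8–Week 10: $26,822 + $943 + $7,706 = $35,471 (over)
Week 9–Week 11: $943 + $7,706 + $26,250 = $34,899 (over)
Week 10–Week 12: $7,706 + $26,250 + $81,116 = $115,072 (over)
Week 11–Week 13: $26,250 + $81,116 + $16,343 = $123,709 (over)
Week 12–Week 14: $81,116 + $16,343 + $69,477 = $166,936 (over)
Week 13–Week 15: $16,343 + $69,477 + $553 = $86,373 (over)
Week 14–Week 16: $69,477 + $553 + $719 = $70,749 (over)
Week 15–Week 17: $553 + $719 + $1,097 = $2,369 (under)
Week 16–Week 18: $719 + $1,097 + $953 = $2,769 (over)
Week 17–Week 19: $1,097 + $953 + $703 = $2,753 (over)
Week 18–Week 20: $953 + $703 + $27,560 = $29,216 (over)
10 windows exceed the threshold.

10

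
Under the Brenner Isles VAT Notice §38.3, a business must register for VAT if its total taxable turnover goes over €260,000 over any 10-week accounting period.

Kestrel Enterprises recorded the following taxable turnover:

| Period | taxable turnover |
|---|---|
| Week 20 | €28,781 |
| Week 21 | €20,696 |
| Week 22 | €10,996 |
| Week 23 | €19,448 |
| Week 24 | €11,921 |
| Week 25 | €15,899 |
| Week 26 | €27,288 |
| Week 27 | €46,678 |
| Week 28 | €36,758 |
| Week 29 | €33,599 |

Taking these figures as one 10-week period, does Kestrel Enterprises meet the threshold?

Total taxable turnover: €28,781 + €20,696 + €10,996 + €19,448 + €11,921 + €15,899 + €27,288 + €46,678 + €36,758 + €33,599 = €252,064.
€252,064 ≤ €260,000, so the threshold is not exceeded.

No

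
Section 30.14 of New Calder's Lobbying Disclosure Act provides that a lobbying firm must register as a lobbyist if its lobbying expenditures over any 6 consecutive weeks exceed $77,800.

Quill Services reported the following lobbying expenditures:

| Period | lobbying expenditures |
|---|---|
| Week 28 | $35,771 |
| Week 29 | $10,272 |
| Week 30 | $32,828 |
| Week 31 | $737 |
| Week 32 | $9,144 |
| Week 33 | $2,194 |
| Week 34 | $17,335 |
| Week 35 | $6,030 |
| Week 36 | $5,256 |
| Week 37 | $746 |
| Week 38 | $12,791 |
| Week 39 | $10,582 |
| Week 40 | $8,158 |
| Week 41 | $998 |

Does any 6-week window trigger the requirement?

Yes

Week 28–Week 33: $35,771 + $10,272 + $32,828 + $737 + $9,144 + $2,194 = $90,946 (over)
Week 29–Week 34: $10,272 + $32,828 + $737 + $9,144 + $2,194 + $17,335 = $72,510 (under)
Week 30–Week 35: $32,828 + $737 + $9,144 + $2,194 + $17,335 + $6,030 = $68,268 (under)
Week 31–Week 36: $737 + $9,144 + $2,194 + $17,335 + $6,030 + $5,256 = $40,696 (under)
Week 32–Week 37: $9,144 + $2,194 + $17,335 + $6,030 + $5,256 + $746 = $40,705 (under)
Week 33–Week 38: $2,194 + $17,335 + $6,030 + $5,256 + $746 + $12,791 = $44,352 (under)
Week 34–Week 39: $17,335 + $6,030 + $5,256 + $746 + $12,791 + $10,582 = $52,740 (under)
Week 35–Week 40: $6,030 + $5,256 + $746 + $12,791 + $10,582 + $8,158 = $43,563 (under)
Week 36–Week 41: $5,256 + $746 + $12,791 + $10,582 + $8,158 + $998 = $38,531 (under)
At least one window exceeds $77,800.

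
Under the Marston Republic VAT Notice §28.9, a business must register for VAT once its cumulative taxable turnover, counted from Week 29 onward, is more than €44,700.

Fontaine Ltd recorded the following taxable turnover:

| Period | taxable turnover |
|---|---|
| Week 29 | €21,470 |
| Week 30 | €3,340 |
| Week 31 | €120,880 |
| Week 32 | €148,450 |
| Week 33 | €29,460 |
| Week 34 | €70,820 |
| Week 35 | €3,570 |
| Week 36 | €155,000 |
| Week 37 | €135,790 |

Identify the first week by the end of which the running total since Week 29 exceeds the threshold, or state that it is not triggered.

Through Week 29: €21,470
Through Week 30: €24,810
Through Week 31: €145,690 ← exceeds threshold

Week 31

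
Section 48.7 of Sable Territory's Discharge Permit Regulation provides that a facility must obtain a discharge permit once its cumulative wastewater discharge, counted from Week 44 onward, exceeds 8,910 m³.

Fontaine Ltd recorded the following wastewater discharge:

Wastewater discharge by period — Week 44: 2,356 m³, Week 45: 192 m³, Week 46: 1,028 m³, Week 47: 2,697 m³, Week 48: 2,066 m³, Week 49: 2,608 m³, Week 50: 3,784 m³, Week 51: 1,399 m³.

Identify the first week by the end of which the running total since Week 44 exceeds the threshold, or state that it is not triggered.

Through Week 44: 2,356 m³
Through Week 45: 2,548 m³
Through Week 46: 3,576 m³
Through Week 47: 6,273 m³
Through Week 48: 8,339 m³
Through Week 49: 10,947 m³ ← exceeds threshold

Week 49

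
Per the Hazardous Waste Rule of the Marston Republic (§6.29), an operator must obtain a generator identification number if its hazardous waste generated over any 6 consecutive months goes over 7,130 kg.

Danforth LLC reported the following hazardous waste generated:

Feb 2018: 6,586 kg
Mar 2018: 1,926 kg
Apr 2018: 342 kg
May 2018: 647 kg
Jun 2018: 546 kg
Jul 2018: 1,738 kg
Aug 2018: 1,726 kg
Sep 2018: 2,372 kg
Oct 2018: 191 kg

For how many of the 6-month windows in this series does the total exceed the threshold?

Feb 2018–Jul 2018: 6,586 kg + 1,926 kg + 342 kg + 647 kg + 546 kg + 1,738 kg = 11,785 kg (over)
Mar 2018–Aug 2018: 1,926 kg + 342 kg + 647 kg + 546 kg + 1,738 kg + 1,726 kg = 6,925 kg (under)
Apr 2018–Sep 2018: 342 kg + 647 kg + 546 kg + 1,738 kg + 1,726 kg + 2,372 kg = 7,371 kg (over)
May 2018–Oct 2018: 647 kg + 546 kg + 1,738 kg + 1,726 kg + 2,372 kg + 191 kg = 7,220 kg (over)
3 windows exceed the threshold.

3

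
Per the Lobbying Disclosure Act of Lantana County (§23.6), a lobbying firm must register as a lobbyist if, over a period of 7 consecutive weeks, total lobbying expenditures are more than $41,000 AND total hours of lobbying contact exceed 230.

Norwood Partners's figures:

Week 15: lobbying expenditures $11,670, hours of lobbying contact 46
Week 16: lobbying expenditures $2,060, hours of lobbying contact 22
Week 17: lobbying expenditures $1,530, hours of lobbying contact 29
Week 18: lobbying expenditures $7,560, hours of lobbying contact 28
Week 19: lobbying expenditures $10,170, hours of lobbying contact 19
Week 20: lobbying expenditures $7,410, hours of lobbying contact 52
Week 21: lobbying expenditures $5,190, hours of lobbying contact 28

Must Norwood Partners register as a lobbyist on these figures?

No

Total lobbying expenditures: $11,670 + $2,060 + $1,530 + $7,560 + $10,170 + $7,410 + $5,190 = $45,590 (> $41,000).
Total hours of lobbying contact: 46 + 22 + 29 + 28 + 19 + 52 + 28 = 224 (≤ 230).
The test is 'and': the rule requires both, and at least one is not exceeded.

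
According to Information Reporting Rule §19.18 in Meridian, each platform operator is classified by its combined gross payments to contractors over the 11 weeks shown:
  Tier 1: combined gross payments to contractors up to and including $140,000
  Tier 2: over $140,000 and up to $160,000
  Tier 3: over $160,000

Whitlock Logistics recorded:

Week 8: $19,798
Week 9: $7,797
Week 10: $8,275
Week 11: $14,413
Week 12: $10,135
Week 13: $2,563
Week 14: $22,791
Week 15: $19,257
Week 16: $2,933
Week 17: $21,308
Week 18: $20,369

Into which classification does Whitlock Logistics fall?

Combined gross payments to contractors: $19,798 + $7,797 + $8,275 + $14,413 + $10,135 + $2,563 + $22,791 + $19,257 + $2,933 + $21,308 + $20,369 = $149,639.
$140,000 < $149,639 ≤ $160,000, so Tier 2 applies.

Tier 2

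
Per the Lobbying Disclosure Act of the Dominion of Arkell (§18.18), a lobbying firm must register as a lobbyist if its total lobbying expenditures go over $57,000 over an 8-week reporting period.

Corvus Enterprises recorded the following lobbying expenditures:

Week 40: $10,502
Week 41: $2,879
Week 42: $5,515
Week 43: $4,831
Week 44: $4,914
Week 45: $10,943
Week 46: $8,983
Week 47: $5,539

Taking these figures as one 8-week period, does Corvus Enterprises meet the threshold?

Total lobbying expenditures: $10,502 + $2,879 + $5,515 + $4,831 + $4,914 + $10,943 + $8,983 + $5,539 = $54,106.
$54,106 ≤ $57,000, so the threshold is not exceeded.

No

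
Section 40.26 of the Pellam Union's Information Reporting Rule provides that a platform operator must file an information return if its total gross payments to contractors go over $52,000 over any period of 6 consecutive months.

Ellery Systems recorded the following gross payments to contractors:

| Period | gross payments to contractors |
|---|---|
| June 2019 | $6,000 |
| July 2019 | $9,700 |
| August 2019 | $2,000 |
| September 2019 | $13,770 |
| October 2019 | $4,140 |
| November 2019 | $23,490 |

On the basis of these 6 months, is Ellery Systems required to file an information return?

Yes

Total gross payments to contractors: $6,000 + $9,700 + $2,000 + $13,770 + $4,140 + $23,490 = $59,100.
$59,100 > $52,000, so the threshold is exceeded.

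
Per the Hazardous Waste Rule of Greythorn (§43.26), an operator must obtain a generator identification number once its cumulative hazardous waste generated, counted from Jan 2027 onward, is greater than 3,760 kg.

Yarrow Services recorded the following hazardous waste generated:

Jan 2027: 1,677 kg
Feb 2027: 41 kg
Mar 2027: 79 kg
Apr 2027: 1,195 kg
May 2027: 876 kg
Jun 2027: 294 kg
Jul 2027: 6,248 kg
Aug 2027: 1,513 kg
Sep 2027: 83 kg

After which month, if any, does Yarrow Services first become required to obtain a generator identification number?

Through Jan 2027: 1,677 kg
Through Feb 2027: 1,718 kg
Through Mar 2027: 1,797 kg
Through Apr 2027: 2,992 kg
Through May 2027: 3,868 kg ← exceeds threshold

May 2027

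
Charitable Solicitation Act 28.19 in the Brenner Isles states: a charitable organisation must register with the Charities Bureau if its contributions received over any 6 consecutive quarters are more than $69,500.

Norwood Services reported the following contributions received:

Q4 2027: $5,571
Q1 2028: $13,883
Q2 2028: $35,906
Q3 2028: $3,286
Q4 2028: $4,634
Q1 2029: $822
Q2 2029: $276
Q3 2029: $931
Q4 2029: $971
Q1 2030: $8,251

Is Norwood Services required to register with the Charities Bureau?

No

Q4 2027–Q1 2029: $5,571 + $13,883 + $35,906 + $3,286 + $4,634 + $822 = $64,102 (under)
Q1 2028–Q2 2029: $13,883 + $35,906 + $3,286 + $4,634 + $822 + $276 = $58,807 (under)
Q2 2028–Q3 2029: $35,906 + $3,286 + $4,634 + $822 + $276 + $931 = $45,855 (under)
Q3 2028–Q4 2029: $3,286 + $4,634 + $822 + $276 + $931 + $971 = $10,920 (under)
Q4 2028–Q1 2030: $4,634 + $822 + $276 + $931 + $971 + $8,251 = $15,885 (under)
No window exceeds $69,500.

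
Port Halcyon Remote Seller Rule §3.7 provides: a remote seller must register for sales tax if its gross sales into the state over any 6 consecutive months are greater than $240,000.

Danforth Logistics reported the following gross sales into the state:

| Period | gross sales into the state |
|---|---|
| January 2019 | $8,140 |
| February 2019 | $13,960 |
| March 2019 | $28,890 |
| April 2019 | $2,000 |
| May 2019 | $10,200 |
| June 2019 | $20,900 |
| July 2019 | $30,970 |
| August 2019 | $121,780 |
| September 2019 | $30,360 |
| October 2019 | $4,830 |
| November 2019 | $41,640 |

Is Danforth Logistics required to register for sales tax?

January 2019–June 2019: $8,140 + $13,960 + $28,890 + $2,000 + $10,200 + $20,900 = $84,090 (under)
February 2019–July 2019: $13,960 + $28,890 + $2,000 + $10,200 + $20,900 + $30,970 = $106,920 (under)
March 2019–August 2019: $28,890 + $2,000 + $10,200 + $20,900 + $30,970 + $121,780 = $214,740 (under)
April 2019–September 2019: $2,000 + $10,200 + $20,900 + $30,970 + $121,780 + $30,360 = $216,210 (under)
May 2019–October 2019: $10,200 + $20,900 + $30,970 + $121,780 + $30,360 + $4,830 = $219,040 (under)
June 2019–November 2019: $20,900 + $30,970 + $121,780 + $30,360 + $4,830 + $41,640 = $250,480 (over)
At least one window exceeds $240,000.

Yes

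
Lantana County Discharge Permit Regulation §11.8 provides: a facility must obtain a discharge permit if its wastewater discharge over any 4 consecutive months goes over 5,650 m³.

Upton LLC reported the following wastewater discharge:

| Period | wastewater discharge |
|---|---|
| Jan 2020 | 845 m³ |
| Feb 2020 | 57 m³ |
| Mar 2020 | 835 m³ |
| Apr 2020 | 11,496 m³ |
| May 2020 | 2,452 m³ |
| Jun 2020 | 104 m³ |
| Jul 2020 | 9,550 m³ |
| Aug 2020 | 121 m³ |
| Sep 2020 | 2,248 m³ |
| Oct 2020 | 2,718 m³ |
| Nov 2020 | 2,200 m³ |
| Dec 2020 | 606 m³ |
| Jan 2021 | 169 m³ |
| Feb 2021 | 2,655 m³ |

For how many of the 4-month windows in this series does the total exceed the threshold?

Jan 2020–Apr 2020: 845 m³ + 57 m³ + 835 m³ + 11,496 m³ = 13,233 m³ (over)
Feb 2020–May 2020: 57 m³ + 835 m³ + 11,496 m³ + 2,452 m³ = 14,840 m³ (over)
Mar 2020–Jun 2020: 835 m³ + 11,496 m³ + 2,452 m³ + 104 m³ = 14,887 m³ (over)
Apr 2020–Jul 2020: 11,496 m³ + 2,452 m³ + 104 m³ + 9,550 m³ = 23,602 m³ (over)
May 2020–Aug 2020: 2,452 m³ + 104 m³ + 9,550 m³ + 121 m³ = 12,227 m³ (over)
Jun 2020–Sep 2020: 104 m³ + 9,550 m³ + 121 m³ + 2,248 m³ = 12,023 m³ (over)
Jul 2020–Oct 2020: 9,550 m³ + 121 m³ + 2,248 m³ + 2,718 m³ = 14,637 m³ (over)
Aug 2020–Nov 2020: 121 m³ + 2,248 m³ + 2,718 m³ + 2,200 m³ = 7,287 m³ (over)
Sep 2020–Dec 2020: 2,248 m³ + 2,718 m³ + 2,200 m³ + 606 m³ = 7,772 m³ (over)
Oct 2020–Jan 2021: 2,718 m³ + 2,200 m³ + 606 m³ + 169 m³ = 5,693 m³ (over)
Nov 2020–Feb 2021: 2,200 m³ + 606 m³ + 169 m³ + 2,655 m³ = 5,630 m³ (under)
10 windows exceed the threshold.

10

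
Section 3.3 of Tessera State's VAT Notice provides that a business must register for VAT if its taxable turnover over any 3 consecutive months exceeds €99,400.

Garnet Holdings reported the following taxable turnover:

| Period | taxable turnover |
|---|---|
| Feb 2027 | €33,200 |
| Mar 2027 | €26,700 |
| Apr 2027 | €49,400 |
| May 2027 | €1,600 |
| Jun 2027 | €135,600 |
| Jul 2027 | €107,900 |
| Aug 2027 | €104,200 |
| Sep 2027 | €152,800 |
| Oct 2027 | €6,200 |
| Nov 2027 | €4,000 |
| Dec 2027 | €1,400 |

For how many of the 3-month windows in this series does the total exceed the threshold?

Feb 2027–Apr 2027: €33,200 + €26,700 + €49,400 = €109,300 (over)
Mar 2027–May 2027: €26,700 + €49,400 + €1,600 = €77,700 (under)
Apr 2027–Jun 2027: €49,400 + €1,600 + €135,600 = €186,600 (over)
May 2027–Jul 2027: €1,600 + €135,600 + €107,900 = €245,100 (over)
Jun 2027–Aug 2027: €135,600 + €107,900 + €104,200 = €347,700 (over)
Jul 2027–Sep 2027: €107,900 + €104,200 + €152,800 = €364,900 (over)
Aug 2027–Oct 2027: €104,200 + €152,800 + €6,200 = €263,200 (over)
Sep 2027–Nov 2027: €152,800 + €6,200 + €4,000 = €163,000 (over)
Oct 2027–Dec 2027: €6,200 + €4,000 + €1,400 = €11,600 (under)
7 windows exceed the threshold.

7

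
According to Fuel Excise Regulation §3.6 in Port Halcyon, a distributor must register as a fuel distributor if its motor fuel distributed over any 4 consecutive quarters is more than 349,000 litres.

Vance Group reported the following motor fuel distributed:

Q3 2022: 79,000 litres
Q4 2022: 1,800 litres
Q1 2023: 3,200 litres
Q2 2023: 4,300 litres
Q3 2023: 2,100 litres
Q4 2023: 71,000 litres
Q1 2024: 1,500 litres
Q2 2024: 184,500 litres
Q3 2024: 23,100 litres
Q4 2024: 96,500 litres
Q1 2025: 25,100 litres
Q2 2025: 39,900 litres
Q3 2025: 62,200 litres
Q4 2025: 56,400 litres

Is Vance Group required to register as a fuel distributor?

Q3 2022–Q2 2023: 79,000 litres + 1,800 litres + 3,200 litres + 4,300 litres = 88,300 litres (under)
Q4 2022–Q3 2023: 1,800 litres + 3,200 litres + 4,300 litres + 2,100 litres = 11,400 litres (under)
Q1 2023–Q4 2023: 3,200 litres + 4,300 litres + 2,100 litres + 71,000 litres = 80,600 litres (under)
Q2 2023–Q1 2024: 4,300 litres + 2,100 litres + 71,000 litres + 1,500 litres = 78,900 litres (under)
Q3 2023–Q2 2024: 2,100 litres + 71,000 litres + 1,500 litres + 184,500 litres = 259,100 litres (under)
Q4 2023–Q3 2024: 71,000 litres + 1,500 litres + 184,500 litres + 23,100 litres = 280,100 litres (under)
Q1 2024–Q4 2024: 1,500 litres + 184,500 litres + 23,100 litres + 96,500 litres = 305,600 litres (under)
Q2 2024–Q1 2025: 184,500 litres + 23,100 litres + 96,500 litres + 25,100 litres = 329,200 litres (under)
Q3 2024–Q2 2025: 23,100 litres + 96,500 litres + 25,100 litres + 39,900 litres = 184,600 litres (under)
Q4 2024–Q3 2025: 96,500 litres + 25,100 litres + 39,900 litres + 62,200 litres = 223,700 litres (under)
Q1 2025–Q4 2025: 25,100 litres + 39,900 litres + 62,200 litres + 56,400 litres = 183,600 litres (under)
No window exceeds 349,000 litres.

No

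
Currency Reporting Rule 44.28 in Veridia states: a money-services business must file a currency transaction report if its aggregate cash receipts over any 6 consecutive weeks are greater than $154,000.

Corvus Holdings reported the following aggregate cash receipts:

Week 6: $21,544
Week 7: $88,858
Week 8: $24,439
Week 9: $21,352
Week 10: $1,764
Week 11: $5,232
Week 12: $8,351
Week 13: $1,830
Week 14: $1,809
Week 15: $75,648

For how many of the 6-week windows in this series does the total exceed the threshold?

1

Week 6–Week 11: $21,544 + $88,858 + $24,439 + $21,352 + $1,764 + $5,232 = $163,189 (over)
Week 7–Week 12: $88,858 + $24,439 + $21,352 + $1,764 + $5,232 + $8,351 = $149,996 (under)
Week 8–Week 13: $24,439 + $21,352 + $1,764 + $5,232 + $8,351 + $1,830 = $62,968 (under)
Week 9–Week 14: $21,352 + $1,764 + $5,232 + $8,351 + $1,830 + $1,809 = $40,338 (under)
Week 10–Week 15: $1,764 + $5,232 + $8,351 + $1,830 + $1,809 + $75,648 = $94,634 (under)
1 window exceeds the threshold.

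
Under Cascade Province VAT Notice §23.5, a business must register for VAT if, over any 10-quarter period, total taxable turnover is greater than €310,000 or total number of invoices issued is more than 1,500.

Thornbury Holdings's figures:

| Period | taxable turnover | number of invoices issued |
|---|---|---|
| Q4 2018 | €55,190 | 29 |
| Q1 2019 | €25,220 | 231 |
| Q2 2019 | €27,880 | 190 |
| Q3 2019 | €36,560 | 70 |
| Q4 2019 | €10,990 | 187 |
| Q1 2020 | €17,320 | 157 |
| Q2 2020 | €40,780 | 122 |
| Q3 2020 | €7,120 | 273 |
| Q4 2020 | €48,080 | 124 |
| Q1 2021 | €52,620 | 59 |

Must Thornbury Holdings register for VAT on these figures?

Total taxable turnover: €55,190 + €25,220 + €27,880 + €36,560 + €10,990 + €17,320 + €40,780 + €7,120 + €48,080 + €52,620 = €321,760 (> €310,000).
Total number of invoices issued: 29 + 231 + 190 + 70 + 187 + 157 + 122 + 273 + 124 + 59 = 1,442 (≤ 1,500).
The test is 'or': at least one threshold is exceeded.

Yes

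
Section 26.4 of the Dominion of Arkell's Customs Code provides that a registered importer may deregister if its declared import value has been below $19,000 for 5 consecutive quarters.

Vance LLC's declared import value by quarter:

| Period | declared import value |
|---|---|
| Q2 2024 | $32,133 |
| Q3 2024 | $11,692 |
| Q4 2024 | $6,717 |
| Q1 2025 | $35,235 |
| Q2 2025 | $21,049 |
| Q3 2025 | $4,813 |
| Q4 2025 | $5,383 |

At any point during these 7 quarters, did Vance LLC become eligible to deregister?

Quarters below $19,000: Q3 2024, Q4 2024, Q3 2025, Q4 2025.
Longest run of consecutive quarters below the threshold: 2.
2 < 5, so Vance LLC never became eligible.

No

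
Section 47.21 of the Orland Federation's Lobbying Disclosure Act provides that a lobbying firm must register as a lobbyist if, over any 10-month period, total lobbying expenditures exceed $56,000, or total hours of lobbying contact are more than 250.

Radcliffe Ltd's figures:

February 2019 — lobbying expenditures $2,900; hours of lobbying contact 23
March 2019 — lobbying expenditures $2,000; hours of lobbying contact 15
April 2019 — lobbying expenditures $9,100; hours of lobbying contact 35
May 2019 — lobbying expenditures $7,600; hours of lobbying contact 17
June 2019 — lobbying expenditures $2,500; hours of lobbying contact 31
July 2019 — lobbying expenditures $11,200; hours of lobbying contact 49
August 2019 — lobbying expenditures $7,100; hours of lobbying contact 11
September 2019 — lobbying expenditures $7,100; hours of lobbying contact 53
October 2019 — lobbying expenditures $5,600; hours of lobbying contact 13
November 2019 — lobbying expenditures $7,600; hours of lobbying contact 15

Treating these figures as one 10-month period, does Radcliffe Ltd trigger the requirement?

Total lobbying expenditures: $2,900 + $2,000 + $9,100 + $7,600 + $2,500 + $11,200 + $7,100 + $7,100 + $5,600 + $7,600 = $62,700 (> $56,000).
Total hours of lobbying contact: 23 + 15 + 35 + 17 + 31 + 49 + 11 + 53 + 13 + 15 = 262 (> 250).
The test is 'or': at least one threshold is exceeded.

Yes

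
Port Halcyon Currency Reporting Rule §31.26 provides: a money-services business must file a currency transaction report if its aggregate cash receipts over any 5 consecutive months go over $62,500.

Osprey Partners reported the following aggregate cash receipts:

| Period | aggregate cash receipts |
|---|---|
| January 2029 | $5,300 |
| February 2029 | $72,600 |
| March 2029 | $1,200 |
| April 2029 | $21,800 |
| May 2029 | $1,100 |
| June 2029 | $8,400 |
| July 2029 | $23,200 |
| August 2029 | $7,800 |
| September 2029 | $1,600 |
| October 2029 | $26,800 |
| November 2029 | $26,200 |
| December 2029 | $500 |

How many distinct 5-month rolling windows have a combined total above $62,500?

5

January 2029–May 2029: $5,300 + $72,600 + $1,200 + $21,800 + $1,100 = $102,000 (over)
February 2029–June 2029: $72,600 + $1,200 + $21,800 + $1,100 + $8,400 = $105,100 (over)
March 2029–July 2029: $1,200 + $21,800 + $1,100 + $8,400 + $23,200 = $55,700 (under)
April 2029–August 2029: $21,800 + $1,100 + $8,400 + $23,200 + $7,800 = $62,300 (under)
May 2029–September 2029: $1,100 + $8,400 + $23,200 + $7,800 + $1,600 = $42,100 (under)
June 2029–October 2029: $8,400 + $23,200 + $7,800 + $1,600 + $26,800 = $67,800 (over)
July 2029–November 2029: $23,200 + $7,800 + $1,600 + $26,800 + $26,200 = $85,600 (over)
August 2029–December 2029: $7,800 + $1,600 + $26,800 + $26,200 + $500 = $62,900 (over)
5 windows exceed the threshold.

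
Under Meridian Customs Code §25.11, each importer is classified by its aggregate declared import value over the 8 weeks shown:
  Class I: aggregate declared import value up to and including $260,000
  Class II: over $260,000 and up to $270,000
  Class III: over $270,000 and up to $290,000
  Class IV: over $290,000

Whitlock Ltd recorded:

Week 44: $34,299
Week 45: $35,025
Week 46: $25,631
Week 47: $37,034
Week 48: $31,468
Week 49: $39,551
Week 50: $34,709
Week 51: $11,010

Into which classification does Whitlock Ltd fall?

Aggregate declared import value: $34,299 + $35,025 + $25,631 + $37,034 + $31,468 + $39,551 + $34,709 + $11,010 = $248,727.
$248,727 ≤ $260,000, so Class I applies.

Class I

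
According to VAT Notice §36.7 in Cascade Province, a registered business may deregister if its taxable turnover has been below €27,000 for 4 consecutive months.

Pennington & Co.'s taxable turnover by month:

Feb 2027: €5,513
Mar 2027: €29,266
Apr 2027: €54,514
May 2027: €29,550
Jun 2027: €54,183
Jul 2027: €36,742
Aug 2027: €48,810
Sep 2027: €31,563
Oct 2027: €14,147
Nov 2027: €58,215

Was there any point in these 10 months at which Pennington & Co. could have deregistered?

No

Months below €27,000: Feb 2027, Oct 2027.
Longest run of consecutive months below the threshold: 1.
1 < 4, so Pennington & Co. never became eligible.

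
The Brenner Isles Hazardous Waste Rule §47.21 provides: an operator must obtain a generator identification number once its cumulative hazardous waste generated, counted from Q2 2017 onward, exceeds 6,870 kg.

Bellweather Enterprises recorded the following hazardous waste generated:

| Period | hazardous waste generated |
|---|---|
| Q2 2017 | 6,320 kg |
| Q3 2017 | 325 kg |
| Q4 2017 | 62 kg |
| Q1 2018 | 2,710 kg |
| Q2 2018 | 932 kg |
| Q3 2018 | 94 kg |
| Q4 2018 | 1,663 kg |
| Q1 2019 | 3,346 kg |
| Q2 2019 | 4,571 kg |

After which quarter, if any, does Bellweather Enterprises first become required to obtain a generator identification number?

Q1 2018

Through Q2 2017: 6,320 kg
Through Q3 2017: 6,645 kg
Through Q4 2017: 6,707 kg
Through Q1 2018: 9,417 kg ← exceeds threshold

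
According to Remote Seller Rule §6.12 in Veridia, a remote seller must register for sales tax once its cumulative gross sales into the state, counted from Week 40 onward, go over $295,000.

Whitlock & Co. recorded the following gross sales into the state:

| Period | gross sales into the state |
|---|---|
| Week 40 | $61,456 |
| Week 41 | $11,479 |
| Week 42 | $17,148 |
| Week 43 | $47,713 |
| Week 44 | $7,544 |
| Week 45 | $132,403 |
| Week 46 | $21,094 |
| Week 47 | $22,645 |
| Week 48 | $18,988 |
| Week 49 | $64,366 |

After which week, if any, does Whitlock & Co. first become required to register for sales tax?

Week 46

Through Week 40: $61,456
Through Week 41: $72,935
Through Week 42: $90,083
Through Week 43: $137,796
Through Week 44: $145,340
Through Week 45: $277,743
Through Week 46: $298,837 ← exceeds threshold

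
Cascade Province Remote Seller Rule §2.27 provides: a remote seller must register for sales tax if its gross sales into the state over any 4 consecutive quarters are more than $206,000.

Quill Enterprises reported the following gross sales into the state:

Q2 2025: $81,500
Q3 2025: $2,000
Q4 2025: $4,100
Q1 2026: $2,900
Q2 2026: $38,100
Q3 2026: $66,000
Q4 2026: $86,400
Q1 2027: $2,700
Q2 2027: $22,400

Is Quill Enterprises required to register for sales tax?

No

Q2 2025–Q1 2026: $81,500 + $2,000 + $4,100 + $2,900 = $90,500 (under)
Q3 2025–Q2 2026: $2,000 + $4,100 + $2,900 + $38,100 = $47,100 (under)
Q4 2025–Q3 2026: $4,100 + $2,900 + $38,100 + $66,000 = $111,100 (under)
Q1 2026–Q4 2026: $2,900 + $38,100 + $66,000 + $86,400 = $193,400 (under)
Q2 2026–Q1 2027: $38,100 + $66,000 + $86,400 + $2,700 = $193,200 (under)
Q3 2026–Q2 2027: $66,000 + $86,400 + $2,700 + $22,400 = $177,500 (under)
No window exceeds $206,000.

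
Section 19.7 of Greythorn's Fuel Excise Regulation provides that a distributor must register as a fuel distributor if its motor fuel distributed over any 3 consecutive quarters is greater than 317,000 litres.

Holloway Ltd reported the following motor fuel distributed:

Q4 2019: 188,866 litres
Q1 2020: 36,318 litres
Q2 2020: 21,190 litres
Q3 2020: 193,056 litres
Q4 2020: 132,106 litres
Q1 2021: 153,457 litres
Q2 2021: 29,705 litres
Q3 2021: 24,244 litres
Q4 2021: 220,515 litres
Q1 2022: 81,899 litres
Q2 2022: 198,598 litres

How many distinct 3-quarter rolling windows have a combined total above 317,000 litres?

4

Q4 2019–Q2 2020: 188,866 litres + 36,318 litres + 21,190 litres = 246,374 litres (under)
Q1 2020–Q3 2020: 36,318 litres + 21,190 litres + 193,056 litres = 250,564 litres (under)
Q2 2020–Q4 2020: 21,190 litres + 193,056 litres + 132,106 litres = 346,352 litres (over)
Q3 2020–Q1 2021: 193,056 litres + 132,106 litres + 153,457 litres = 478,619 litres (over)
Q4 2020–Q2 2021: 132,106 litres + 153,457 litres + 29,705 litres = 315,268 litres (under)
Q1 2021–Q3 2021: 153,457 litres + 29,705 litres + 24,244 litres = 207,406 litres (under)
Q2 2021–Q4 2021: 29,705 litres + 24,244 litres + 220,515 litres = 274,464 litres (under)
Q3 2021–Q1 2022: 24,244 litres + 220,515 litres + 81,899 litres = 326,658 litres (over)
Q4 2021–Q2 2022: 220,515 litres + 81,899 litres + 198,598 litres = 501,012 litres (over)
4 windows exceed the threshold.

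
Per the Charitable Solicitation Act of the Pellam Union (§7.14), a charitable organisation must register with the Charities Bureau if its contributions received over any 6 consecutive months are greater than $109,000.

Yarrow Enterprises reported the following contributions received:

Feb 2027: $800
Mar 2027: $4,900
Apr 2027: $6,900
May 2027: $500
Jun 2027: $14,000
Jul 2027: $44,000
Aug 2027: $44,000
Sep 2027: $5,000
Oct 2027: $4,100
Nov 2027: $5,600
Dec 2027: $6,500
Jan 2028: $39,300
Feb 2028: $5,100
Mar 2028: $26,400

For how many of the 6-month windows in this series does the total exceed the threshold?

5

Feb 2027–Jul 2027: $800 + $4,900 + $6,900 + $500 + $14,000 + $44,000 = $71,100 (under)
Mar 2027–Aug 2027: $4,900 + $6,900 + $500 + $14,000 + $44,000 + $44,000 = $114,300 (over)
Apr 2027–Sep 2027: $6,900 + $500 + $14,000 + $44,000 + $44,000 + $5,000 = $114,400 (over)
May 2027–Oct 2027: $500 + $14,000 + $44,000 + $44,000 + $5,000 + $4,100 = $111,600 (over)
Jun 2027–Nov 2027: $14,000 + $44,000 + $44,000 + $5,000 + $4,100 + $5,600 = $116,700 (over)
Jul 2027–Dec 2027: $44,000 + $44,000 + $5,000 + $4,100 + $5,600 + $6,500 = $109,200 (over)
Aug 2027–Jan 2028: $44,000 + $5,000 + $4,100 + $5,600 + $6,500 + $39,300 = $104,500 (under)
Sep 2027–Feb 2028: $5,000 + $4,100 + $5,600 + $6,500 + $39,300 + $5,100 = $65,600 (under)
Oct 2027–Mar 2028: $4,100 + $5,600 + $6,500 + $39,300 + $5,100 + $26,400 = $87,000 (under)
5 windows exceed the threshold.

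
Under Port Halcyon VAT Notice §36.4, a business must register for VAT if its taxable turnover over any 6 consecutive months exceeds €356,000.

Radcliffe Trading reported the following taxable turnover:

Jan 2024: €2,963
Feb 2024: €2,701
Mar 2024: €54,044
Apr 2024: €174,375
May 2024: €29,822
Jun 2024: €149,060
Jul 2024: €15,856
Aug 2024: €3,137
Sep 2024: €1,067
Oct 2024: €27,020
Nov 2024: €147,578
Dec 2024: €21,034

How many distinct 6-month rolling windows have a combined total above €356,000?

Jan 2024–Jun 2024: €2,963 + €2,701 + €54,044 + €174,375 + €29,822 + €149,060 = €412,965 (over)
Feb 2024–Jul 2024: €2,701 + €54,044 + €174,375 + €29,822 + €149,060 + €15,856 = €425,858 (over)
Mar 2024–Aug 2024: €54,044 + €174,375 + €29,822 + €149,060 + €15,856 + €3,137 = €426,294 (over)
Apr 2024–Sep 2024: €174,375 + €29,822 + €149,060 + €15,856 + €3,137 + €1,067 = €373,317 (over)
May 2024–Oct 2024: €29,822 + €149,060 + €15,856 + €3,137 + €1,067 + €27,020 = €225,962 (under)
Jun 2024–Nov 2024: €149,060 + €15,856 + €3,137 + €1,067 + €27,020 + €147,578 = €343,718 (under)
Jul 2024–Dec 2024: €15,856 + €3,137 + €1,067 + €27,020 + €147,578 + €21,034 = €215,692 (under)
4 windows exceed the threshold.

4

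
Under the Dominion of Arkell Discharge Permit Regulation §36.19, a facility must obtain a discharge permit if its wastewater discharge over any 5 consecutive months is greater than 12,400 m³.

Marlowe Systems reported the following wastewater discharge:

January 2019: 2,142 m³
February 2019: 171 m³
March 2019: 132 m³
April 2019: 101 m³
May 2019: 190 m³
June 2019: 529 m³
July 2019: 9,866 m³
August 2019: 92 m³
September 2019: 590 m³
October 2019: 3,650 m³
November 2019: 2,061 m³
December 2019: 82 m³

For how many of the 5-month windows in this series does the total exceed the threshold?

January 2019–May 2019: 2,142 m³ + 171 m³ + 132 m³ + 101 m³ + 190 m³ = 2,736 m³ (under)
February 2019–June 2019: 171 m³ + 132 m³ + 101 m³ + 190 m³ + 529 m³ = 1,123 m³ (under)
March 2019–July 2019: 132 m³ + 101 m³ + 190 m³ + 529 m³ + 9,866 m³ = 10,818 m³ (under)
April 2019–August 2019: 101 m³ + 190 m³ + 529 m³ + 9,866 m³ + 92 m³ = 10,778 m³ (under)
May 2019–September 2019: 190 m³ + 529 m³ + 9,866 m³ + 92 m³ + 590 m³ = 11,267 m³ (under)
June 2019–October 2019: 529 m³ + 9,866 m³ + 92 m³ + 590 m³ + 3,650 m³ = 14,727 m³ (over)
July 2019–November 2019: 9,866 m³ + 92 m³ + 590 m³ + 3,650 m³ + 2,061 m³ = 16,259 m³ (over)
August 2019–December 2019: 92 m³ + 590 m³ + 3,650 m³ + 2,061 m³ + 82 m³ = 6,475 m³ (under)
2 windows exceed the threshold.

2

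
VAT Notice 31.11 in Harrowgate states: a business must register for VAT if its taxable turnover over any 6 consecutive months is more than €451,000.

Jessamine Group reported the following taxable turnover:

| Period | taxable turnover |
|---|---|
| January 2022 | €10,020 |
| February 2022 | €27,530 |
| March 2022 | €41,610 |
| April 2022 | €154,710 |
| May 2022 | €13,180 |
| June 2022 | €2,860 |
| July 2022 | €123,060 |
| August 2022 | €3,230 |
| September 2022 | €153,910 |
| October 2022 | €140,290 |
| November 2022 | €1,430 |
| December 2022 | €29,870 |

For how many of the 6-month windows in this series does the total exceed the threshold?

1

January 2022–June 2022: €10,020 + €27,530 + €41,610 + €154,710 + €13,180 + €2,860 = €249,910 (under)
February 2022–July 2022: €27,530 + €41,610 + €154,710 + €13,180 + €2,860 + €123,060 = €362,950 (under)
March 2022–August 2022: €41,610 + €154,710 + €13,180 + €2,860 + €123,060 + €3,230 = €338,650 (under)
April 2022–September 2022: €154,710 + €13,180 + €2,860 + €123,060 + €3,230 + €153,910 = €450,950 (under)
May 2022–October 2022: €13,180 + €2,860 + €123,060 + €3,230 + €153,910 + €140,290 = €436,530 (under)
June 2022–November 2022: €2,860 + €123,060 + €3,230 + €153,910 + €140,290 + €1,430 = €424,780 (under)
July 2022–December 2022: €123,060 + €3,230 + €153,910 + €140,290 + €1,430 + €29,870 = €451,790 (over)
1 window exceeds the threshold.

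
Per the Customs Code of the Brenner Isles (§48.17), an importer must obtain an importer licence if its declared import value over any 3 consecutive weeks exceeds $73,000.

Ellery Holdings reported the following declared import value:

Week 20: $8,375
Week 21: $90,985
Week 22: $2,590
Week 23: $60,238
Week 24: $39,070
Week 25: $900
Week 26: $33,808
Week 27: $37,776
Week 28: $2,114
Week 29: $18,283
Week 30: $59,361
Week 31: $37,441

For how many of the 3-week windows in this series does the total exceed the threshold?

8

Week 20–Week 22: $8,375 + $90,985 + $2,590 = $101,950 (over)
Week 21–Week 23: $90,985 + $2,590 + $60,238 = $153,813 (over)
Week 22–Week 24: $2,590 + $60,238 + $39,070 = $101,898 (over)
Week 23–Week 25: $60,238 + $39,070 + $900 = $100,208 (over)
Week 24–Week 26: $39,070 + $900 + $33,808 = $73,778 (over)
Week 25–Week 27: $900 + $33,808 + $37,776 = $72,484 (under)
Week 26–Week 28: $33,808 + $37,776 + $2,114 = $73,698 (over)
Week 27–Week 29: $37,776 + $2,114 + $18,283 = $58,173 (under)
Week 28–Week 30: $2,114 + $18,283 + $59,361 = $79,758 (over)
Week 29–Week 31: $18,283 + $59,361 + $37,441 = $115,085 (over)
8 windows exceed the threshold.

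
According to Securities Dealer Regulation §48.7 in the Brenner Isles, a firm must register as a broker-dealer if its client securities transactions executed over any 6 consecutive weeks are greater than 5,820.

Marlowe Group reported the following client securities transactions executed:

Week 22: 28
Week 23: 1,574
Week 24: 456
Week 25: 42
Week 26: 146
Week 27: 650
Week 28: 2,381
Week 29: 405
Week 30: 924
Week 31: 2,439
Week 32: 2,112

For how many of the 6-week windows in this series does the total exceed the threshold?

2

Week 22–Week 27: 28 + 1,574 + 456 + 42 + 146 + 650 = 2,896 (under)
Week 23–Week 28: 1,574 + 456 + 42 + 146 + 650 + 2,381 = 5,249 (under)
Week 24–Week 29: 456 + 42 + 146 + 650 + 2,381 + 405 = 4,080 (under)
Week 25–Week 30: 42 + 146 + 650 + 2,381 + 405 + 924 = 4,548 (under)
Week 26–Week 31: 146 + 650 + 2,381 + 405 + 924 + 2,439 = 6,945 (over)
Week 27–Week 32: 650 + 2,381 + 405 + 924 + 2,439 + 2,112 = 8,911 (over)
2 windows exceed the threshold.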